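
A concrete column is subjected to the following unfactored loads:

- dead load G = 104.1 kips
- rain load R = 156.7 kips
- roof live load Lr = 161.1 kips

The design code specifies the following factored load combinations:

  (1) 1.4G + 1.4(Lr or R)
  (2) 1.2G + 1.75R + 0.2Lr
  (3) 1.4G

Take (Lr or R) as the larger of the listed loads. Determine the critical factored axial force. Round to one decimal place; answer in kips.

431.4 kips

(Lr or R) → Lr = 161.1 kips.
(1) 1.4(104.1) + 1.4(161.1) = 371.3
(2) 1.2(104.1) + 1.75(156.7) + 0.2(161.1) = 431.4
(3) 1.4(104.1) = 145.7
The controlling combination is 2, giving 431.4 kips.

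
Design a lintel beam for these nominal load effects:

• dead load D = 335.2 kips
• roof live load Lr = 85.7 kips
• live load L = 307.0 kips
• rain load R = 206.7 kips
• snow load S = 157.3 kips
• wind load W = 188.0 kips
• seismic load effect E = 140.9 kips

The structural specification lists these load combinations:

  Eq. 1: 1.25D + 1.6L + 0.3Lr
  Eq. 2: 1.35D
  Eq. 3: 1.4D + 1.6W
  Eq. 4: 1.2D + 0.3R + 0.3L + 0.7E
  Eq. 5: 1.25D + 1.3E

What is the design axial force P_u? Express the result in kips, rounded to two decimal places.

Eq. 1: 1.25(335.2) + 1.6(307.0) + 0.3(85.7) = 419.00 + 491.20 + 25.71 = 935.91
Eq. 2: 1.35(335.2) = 452.52
Eq. 3: 1.4(335.2) + 1.6(188.0) = 469.28 + 300.80 = 770.08
Eq. 4: 1.2(335.2) + 0.3(206.7) + 0.3(307.0) + 0.7(140.9) = 402.24 + 62.01 + 92.10 + 98.63 = 654.98
Eq. 5: 1.25(335.2) + 1.3(140.9) = 419.00 + 183.17 = 602.17
Combination 1 governs: P_u = 935.91 kips.

935.91 kips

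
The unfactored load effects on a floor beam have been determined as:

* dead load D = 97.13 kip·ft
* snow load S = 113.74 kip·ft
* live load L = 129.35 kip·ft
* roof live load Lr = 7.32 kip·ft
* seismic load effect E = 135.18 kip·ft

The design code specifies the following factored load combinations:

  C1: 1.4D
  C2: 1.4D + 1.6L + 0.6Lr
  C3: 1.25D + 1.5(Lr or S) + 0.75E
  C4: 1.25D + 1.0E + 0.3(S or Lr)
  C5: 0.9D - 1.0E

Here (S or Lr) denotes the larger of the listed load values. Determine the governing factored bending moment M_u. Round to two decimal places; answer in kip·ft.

393.41 kip·ft

(Lr or S) → S = 113.74 kip·ft; (S or Lr) → S = 113.74 kip·ft.
C1: 1.4(97.13) = 135.98
C2: 1.4(97.13) + 1.6(129.35) + 0.6(7.32) = 347.33
C3: 1.25(97.13) + 1.5(113.74) + 0.75(135.18) = 393.41
C4: 1.25(97.13) + 1.0(135.18) + 0.3(113.74) = 290.71
C5: 0.9(97.13) - 1.0(135.18) = -47.76
Maximum is from combination 3.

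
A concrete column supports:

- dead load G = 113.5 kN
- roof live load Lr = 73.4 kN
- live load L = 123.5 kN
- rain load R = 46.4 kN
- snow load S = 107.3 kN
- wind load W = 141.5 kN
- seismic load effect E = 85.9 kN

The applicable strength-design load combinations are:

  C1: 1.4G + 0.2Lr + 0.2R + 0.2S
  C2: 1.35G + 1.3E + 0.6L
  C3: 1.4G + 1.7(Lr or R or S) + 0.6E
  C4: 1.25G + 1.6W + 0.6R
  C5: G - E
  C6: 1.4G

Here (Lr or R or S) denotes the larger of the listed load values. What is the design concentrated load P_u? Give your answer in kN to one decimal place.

396.1 kN

(Lr or R or S) → S = 107.3 kN.
C1: 1.4(113.5) + 0.2(73.4) + 0.2(46.4) + 0.2(107.3) = 204.3
C2: 1.35(113.5) + 1.3(85.9) + 0.6(123.5) = 153.2 + 111.7 + 74.1 = 339.0
C3: 1.4(113.5) + 1.7(107.3) + 0.6(85.9) = 392.9
C4: 1.25(113.5) + 1.6(141.5) + 0.6(46.4) = 141.9 + 226.4 + 27.8 = 396.1
C5: 1.0(113.5) - 1.0(85.9) = 113.5 - 85.9 = 27.6
C6: 1.4(113.5) = 158.9
Maximum is from combination 4.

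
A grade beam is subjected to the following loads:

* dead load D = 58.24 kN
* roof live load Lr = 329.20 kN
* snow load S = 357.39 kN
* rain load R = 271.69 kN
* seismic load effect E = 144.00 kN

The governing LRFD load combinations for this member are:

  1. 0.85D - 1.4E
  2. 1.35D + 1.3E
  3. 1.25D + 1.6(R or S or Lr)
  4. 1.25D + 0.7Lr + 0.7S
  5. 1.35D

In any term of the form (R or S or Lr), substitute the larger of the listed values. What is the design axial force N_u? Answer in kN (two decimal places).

644.62 kN

(R or S or Lr) → S = 357.39 kN.
1. 0.85(58.24) - 1.4(144.00) = -152.10
2. 1.35(58.24) + 1.3(144.00) = 265.82
3. 1.25(58.24) + 1.6(357.39) = 644.62
4. 1.25(58.24) + 0.7(329.20) + 0.7(357.39) = 553.41
5. 1.35(58.24) = 78.62
Combination 3 governs: N_u = 644.62 kN.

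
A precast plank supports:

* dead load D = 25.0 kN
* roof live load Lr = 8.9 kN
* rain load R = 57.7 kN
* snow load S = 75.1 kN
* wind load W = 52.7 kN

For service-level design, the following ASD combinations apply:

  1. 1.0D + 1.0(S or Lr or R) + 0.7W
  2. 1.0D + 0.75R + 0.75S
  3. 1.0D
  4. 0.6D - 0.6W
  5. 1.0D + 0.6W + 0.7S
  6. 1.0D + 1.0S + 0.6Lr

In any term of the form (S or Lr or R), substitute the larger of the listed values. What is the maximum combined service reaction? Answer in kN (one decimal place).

137.0 kN

(S or Lr or R) → S = 75.1 kN.
1. 1.0(25.0) + 1.0(75.1) + 0.7(52.7) = 25.0 + 75.1 + 36.9 = 137.0
2. 1.0(25.0) + 0.75(57.7) + 0.75(75.1) = 25.0 + 43.3 + 56.3 = 124.6
3. 1.0(25.0) = 25.0
4. 0.6(25.0) - 0.6(52.7) = 15.0 - 31.6 = -16.6
5. 1.0(25.0) + 0.6(52.7) + 0.7(75.1) = 25.0 + 31.6 + 52.6 = 109.2
6. 1.0(25.0) + 1.0(75.1) + 0.6(8.9) = 25.0 + 75.1 + 5.3 = 105.4
Combination 1 governs: V = 137.0 kN.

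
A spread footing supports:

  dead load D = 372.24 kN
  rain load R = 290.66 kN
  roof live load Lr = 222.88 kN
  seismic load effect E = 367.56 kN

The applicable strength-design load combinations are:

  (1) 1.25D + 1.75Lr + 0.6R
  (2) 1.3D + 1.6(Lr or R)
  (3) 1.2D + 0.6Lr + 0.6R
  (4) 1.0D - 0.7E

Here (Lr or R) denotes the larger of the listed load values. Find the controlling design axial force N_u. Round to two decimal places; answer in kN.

(Lr or R) → R = 290.66 kN.
(1) 1.25(372.24) + 1.75(222.88) + 0.6(290.66) = 465.30 + 390.04 + 174.40 = 1029.74
(2) 1.3(372.24) + 1.6(290.66) = 483.91 + 465.06 = 948.97
(3) 1.2(372.24) + 0.6(222.88) + 0.6(290.66) = 754.81
(4) 1.0(372.24) - 0.7(367.56) = 372.24 - 257.29 = 114.95
Combination 1 governs: N_u = 1029.74 kN.

1029.74 kN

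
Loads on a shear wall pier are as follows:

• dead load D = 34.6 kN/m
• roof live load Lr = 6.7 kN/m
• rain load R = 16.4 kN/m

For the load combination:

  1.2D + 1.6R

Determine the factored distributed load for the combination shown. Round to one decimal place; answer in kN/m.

67.8 kN/m

1.2(34.6) + 1.6(16.4) = 67.8
w_u = 67.8 kN/m.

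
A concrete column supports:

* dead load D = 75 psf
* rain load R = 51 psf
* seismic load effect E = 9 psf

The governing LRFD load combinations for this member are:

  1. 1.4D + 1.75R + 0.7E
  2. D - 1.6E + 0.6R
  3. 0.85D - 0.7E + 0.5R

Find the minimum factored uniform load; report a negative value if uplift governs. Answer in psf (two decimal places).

82.95 psf

1. 1.4(75) + 1.75(51) + 0.7(9) = 105.00 + 89.25 + 6.30 = 200.55
2. 1.0(75) - 1.6(9) + 0.6(51) = 75.00 - 14.40 + 30.60 = 91.20
3. 0.85(75) - 0.7(9) + 0.5(51) = 63.75 - 6.30 + 25.50 = 82.95
Combination 3 gives the minimum: 82.95 psf.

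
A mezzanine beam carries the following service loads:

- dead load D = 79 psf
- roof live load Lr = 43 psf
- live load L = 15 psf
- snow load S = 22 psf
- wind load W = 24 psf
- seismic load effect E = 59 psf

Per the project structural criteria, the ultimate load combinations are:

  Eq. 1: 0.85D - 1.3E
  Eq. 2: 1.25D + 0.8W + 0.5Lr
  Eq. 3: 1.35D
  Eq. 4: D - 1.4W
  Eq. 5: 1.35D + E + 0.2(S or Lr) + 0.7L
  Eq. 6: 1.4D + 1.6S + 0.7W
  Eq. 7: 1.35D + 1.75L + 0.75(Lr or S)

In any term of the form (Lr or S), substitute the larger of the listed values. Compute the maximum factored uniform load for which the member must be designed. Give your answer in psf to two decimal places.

(S or Lr) → Lr = 43 psf; (Lr or S) → Lr = 43 psf.
Eq. 1: 0.85(79) - 1.3(59) = -9.55
Eq. 2: 1.25(79) + 0.8(24) + 0.5(43) = 139.45
Eq. 3: 1.35(79) = 106.65
Eq. 4: 1.0(79) - 1.4(24) = 45.40
Eq. 5: 1.35(79) + 1.0(59) + 0.2(43) + 0.7(15) = 184.75
Eq. 6: 1.4(79) + 1.6(22) + 0.7(24) = 162.60
Eq. 7: 1.35(79) + 1.75(15) + 0.75(43) = 165.15
Combination 5 governs: q_u = 184.75 psf.

184.75 psf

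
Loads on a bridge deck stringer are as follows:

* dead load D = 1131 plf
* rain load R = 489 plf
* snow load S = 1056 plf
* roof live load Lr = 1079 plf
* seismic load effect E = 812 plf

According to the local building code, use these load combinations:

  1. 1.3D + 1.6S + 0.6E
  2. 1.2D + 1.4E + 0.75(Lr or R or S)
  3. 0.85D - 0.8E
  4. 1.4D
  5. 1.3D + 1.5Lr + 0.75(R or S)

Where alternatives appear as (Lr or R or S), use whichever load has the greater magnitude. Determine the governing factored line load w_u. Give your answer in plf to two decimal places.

(Lr or R or S) → Lr = 1079 plf; (R or S) → S = 1056 plf.
1. 1.3(1131) + 1.6(1056) + 0.6(812) = 1470.30 + 1689.60 + 487.20 = 3647.10
2. 1.2(1131) + 1.4(812) + 0.75(1079) = 1357.20 + 1136.80 + 809.25 = 3303.25
3. 0.85(1131) - 0.8(812) = 961.35 - 649.60 = 311.75
4. 1.4(1131) = 1583.40
5. 1.3(1131) + 1.5(1079) + 0.75(1056) = 1470.30 + 1618.50 + 792.00 = 3880.80
Maximum is from combination 5.

3880.80 plf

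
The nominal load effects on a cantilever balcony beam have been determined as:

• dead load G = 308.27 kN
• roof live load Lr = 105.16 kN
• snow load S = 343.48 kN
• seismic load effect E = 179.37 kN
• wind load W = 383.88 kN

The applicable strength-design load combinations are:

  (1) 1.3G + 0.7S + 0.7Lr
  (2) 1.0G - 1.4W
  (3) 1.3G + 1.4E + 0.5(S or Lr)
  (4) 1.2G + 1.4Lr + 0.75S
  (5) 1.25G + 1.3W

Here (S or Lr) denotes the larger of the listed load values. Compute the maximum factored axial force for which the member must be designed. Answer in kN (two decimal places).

884.38 kN

(S or Lr) → S = 343.48 kN.
(1) 1.3(308.27) + 0.7(343.48) + 0.7(105.16) = 400.75 + 240.44 + 73.61 = 714.80
(2) 1.0(308.27) - 1.4(383.88) = 308.27 - 537.43 = -229.16
(3) 1.3(308.27) + 1.4(179.37) + 0.5(343.48) = 400.75 + 251.12 + 171.74 = 823.61
(4) 1.2(308.27) + 1.4(105.16) + 0.75(343.48) = 774.76
(5) 1.25(308.27) + 1.3(383.88) = 385.34 + 499.04 = 884.38
Combination 5 governs: N_u = 884.38 kN.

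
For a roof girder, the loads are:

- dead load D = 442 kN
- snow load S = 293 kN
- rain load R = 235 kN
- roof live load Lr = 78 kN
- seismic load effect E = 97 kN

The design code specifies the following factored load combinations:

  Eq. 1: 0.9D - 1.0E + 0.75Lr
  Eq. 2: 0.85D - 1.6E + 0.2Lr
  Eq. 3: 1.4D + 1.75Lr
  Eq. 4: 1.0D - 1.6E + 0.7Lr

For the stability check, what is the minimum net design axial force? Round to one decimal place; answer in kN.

Eq. 1: 0.9(442) - 1.0(97) + 0.75(78) = 397.8 - 97.0 + 58.5 = 359.3
Eq. 2: 0.85(442) - 1.6(97) + 0.2(78) = 375.7 - 155.2 + 15.6 = 236.1
Eq. 3: 1.4(442) + 1.75(78) = 618.8 + 136.5 = 755.3
Eq. 4: 1.0(442) - 1.6(97) + 0.7(78) = 442.0 - 155.2 + 54.6 = 341.4
Combination 2 gives the minimum: 236.1 kN.

236.1 kN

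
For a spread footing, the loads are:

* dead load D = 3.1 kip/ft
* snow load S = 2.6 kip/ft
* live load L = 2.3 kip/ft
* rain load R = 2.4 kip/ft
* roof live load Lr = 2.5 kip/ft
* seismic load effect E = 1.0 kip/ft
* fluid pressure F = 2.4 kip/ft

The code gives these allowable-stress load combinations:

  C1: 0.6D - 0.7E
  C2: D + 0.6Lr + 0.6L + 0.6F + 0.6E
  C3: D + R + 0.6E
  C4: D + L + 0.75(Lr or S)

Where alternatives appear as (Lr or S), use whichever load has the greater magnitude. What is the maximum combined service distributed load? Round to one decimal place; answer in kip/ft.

(Lr or S) → S = 2.6 kip/ft.
C1: 0.6(3.1) - 0.7(1.0) = 1.9 - 0.7 = 1.2
C2: 1.0(3.1) + 0.6(2.5) + 0.6(2.3) + 0.6(2.4) + 0.6(1.0) = 3.1 + 1.5 + 1.4 + 1.4 + 0.6 = 8.0
C3: 1.0(3.1) + 1.0(2.4) + 0.6(1.0) = 3.1 + 2.4 + 0.6 = 6.1
C4: 1.0(3.1) + 1.0(2.3) + 0.75(2.6) = 3.1 + 2.3 + 2.0 = 7.4
Combination 2 governs: w = 8.0 kip/ft.

8.0 kip/ft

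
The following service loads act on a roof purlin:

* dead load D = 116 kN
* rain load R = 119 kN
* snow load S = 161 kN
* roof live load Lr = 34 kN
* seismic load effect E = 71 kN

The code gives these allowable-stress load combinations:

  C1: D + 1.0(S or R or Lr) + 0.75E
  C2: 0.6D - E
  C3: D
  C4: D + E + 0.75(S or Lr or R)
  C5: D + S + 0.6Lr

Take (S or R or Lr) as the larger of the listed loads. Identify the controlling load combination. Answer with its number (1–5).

(S or R or Lr) → S = 161 kN; (S or Lr or R) → S = 161 kN.
C1: 1.0(116) + 1.0(161) + 0.75(71) = 116.00 + 161.00 + 53.25 = 330.25
C2: 0.6(116) - 1.0(71) = 69.60 - 71.00 = -1.40
C3: 1.0(116) = 116.00
C4: 1.0(116) + 1.0(71) + 0.75(161) = 116.00 + 71.00 + 120.75 = 307.75
C5: 1.0(116) + 1.0(161) + 0.6(34) = 116.00 + 161.00 + 20.40 = 297.40
The largest value is 330.25 kN from combination 1.

Combination 1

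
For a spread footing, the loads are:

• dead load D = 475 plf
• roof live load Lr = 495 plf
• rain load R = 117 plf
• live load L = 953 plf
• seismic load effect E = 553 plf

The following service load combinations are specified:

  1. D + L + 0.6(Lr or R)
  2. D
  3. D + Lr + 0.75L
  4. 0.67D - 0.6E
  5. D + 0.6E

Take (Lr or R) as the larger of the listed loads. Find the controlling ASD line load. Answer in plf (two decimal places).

(Lr or R) → Lr = 495 plf.
1. 1.0(475) + 1.0(953) + 0.6(495) = 475.00 + 953.00 + 297.00 = 1725.00
2. 1.0(475) = 475.00
3. 1.0(475) + 1.0(495) + 0.75(953) = 475.00 + 495.00 + 714.75 = 1684.75
4. 0.67(475) - 0.6(553) = 318.25 - 331.80 = -13.55
5. 1.0(475) + 0.6(553) = 475.00 + 331.80 = 806.80
The controlling combination is 1, giving 1725.00 plf.

1725.00 plf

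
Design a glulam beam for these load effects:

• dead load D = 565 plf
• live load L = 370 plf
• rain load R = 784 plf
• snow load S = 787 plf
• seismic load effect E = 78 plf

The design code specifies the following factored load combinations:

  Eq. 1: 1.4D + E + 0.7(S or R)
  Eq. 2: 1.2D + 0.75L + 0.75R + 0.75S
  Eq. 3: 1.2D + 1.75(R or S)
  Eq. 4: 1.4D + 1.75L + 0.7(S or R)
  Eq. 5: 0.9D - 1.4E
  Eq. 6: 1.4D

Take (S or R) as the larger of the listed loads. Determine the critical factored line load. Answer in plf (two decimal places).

(S or R) → S = 787 plf; (R or S) → S = 787 plf.
Eq. 1: 1.4(565) + 1.0(78) + 0.7(787) = 791.00 + 78.00 + 550.90 = 1419.90
Eq. 2: 1.2(565) + 0.75(370) + 0.75(784) + 0.75(787) = 678.00 + 277.50 + 588.00 + 590.25 = 2133.75
Eq. 3: 1.2(565) + 1.75(787) = 678.00 + 1377.25 = 2055.25
Eq. 4: 1.4(565) + 1.75(370) + 0.7(787) = 791.00 + 647.50 + 550.90 = 1989.40
Eq. 5: 0.9(565) - 1.4(78) = 508.50 - 109.20 = 399.30
Eq. 6: 1.4(565) = 791.00
Maximum is from combination 2.

2133.75 plf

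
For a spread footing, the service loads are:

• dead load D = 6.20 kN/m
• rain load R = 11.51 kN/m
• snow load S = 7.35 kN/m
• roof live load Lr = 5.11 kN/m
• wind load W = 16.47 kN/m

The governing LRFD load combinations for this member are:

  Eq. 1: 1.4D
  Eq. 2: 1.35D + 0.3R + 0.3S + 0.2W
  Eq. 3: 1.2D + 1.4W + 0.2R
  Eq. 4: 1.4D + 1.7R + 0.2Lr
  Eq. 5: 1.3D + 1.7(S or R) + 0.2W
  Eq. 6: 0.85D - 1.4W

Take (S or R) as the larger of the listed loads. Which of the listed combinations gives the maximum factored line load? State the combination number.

Combination 3

(S or R) → R = 11.51 kN/m.
Eq. 1: 1.4(6.20) = 8.68
Eq. 2: 1.35(6.20) + 0.3(11.51) + 0.3(7.35) + 0.2(16.47) = 8.37 + 3.45 + 2.21 + 3.29 = 17.32
Eq. 3: 1.2(6.20) + 1.4(16.47) + 0.2(11.51) = 7.44 + 23.06 + 2.30 = 32.80
Eq. 4: 1.4(6.20) + 1.7(11.51) + 0.2(5.11) = 8.68 + 19.57 + 1.02 = 29.27
Eq. 5: 1.3(6.20) + 1.7(11.51) + 0.2(16.47) = 8.06 + 19.57 + 3.29 = 30.92
Eq. 6: 0.85(6.20) - 1.4(16.47) = 5.27 - 23.06 = -17.79
The largest value is 32.80 kN/m from combination 3.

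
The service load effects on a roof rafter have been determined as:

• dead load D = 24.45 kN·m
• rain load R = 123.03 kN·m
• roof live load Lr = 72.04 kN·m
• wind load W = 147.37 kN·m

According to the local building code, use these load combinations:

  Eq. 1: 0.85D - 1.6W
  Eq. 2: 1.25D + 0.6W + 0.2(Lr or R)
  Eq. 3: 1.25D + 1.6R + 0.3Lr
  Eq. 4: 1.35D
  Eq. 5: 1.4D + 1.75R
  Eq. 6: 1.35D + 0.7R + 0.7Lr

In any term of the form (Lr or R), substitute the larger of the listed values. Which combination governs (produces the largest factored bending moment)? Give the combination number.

(Lr or R) → R = 123.03 kN·m.
Eq. 1: 0.85(24.45) - 1.6(147.37) = 20.78 - 235.79 = -215.01
Eq. 2: 1.25(24.45) + 0.6(147.37) + 0.2(123.03) = 30.56 + 88.42 + 24.61 = 143.59
Eq. 3: 1.25(24.45) + 1.6(123.03) + 0.3(72.04) = 30.56 + 196.85 + 21.61 = 249.02
Eq. 4: 1.35(24.45) = 33.01
Eq. 5: 1.4(24.45) + 1.75(123.03) = 34.23 + 215.30 = 249.53
Eq. 6: 1.35(24.45) + 0.7(123.03) + 0.7(72.04) = 33.01 + 86.12 + 50.43 = 169.56
The largest value is 249.53 kN·m from combination 5.

Combination 5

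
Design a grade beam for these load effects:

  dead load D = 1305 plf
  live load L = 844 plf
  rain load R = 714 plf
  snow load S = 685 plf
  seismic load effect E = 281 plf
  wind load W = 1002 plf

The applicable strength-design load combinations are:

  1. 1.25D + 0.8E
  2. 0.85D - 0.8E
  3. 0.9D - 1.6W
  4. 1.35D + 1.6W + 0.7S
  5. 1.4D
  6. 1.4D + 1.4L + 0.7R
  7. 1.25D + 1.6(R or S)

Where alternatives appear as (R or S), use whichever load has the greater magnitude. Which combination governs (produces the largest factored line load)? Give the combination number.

(R or S) → R = 714 plf.
1. 1.25(1305) + 0.8(281) = 1631.3 + 224.8 = 1856.1
2. 0.85(1305) - 0.8(281) = 1109.3 - 224.8 = 884.5
3. 0.9(1305) - 1.6(1002) = 1174.5 - 1603.2 = -428.7
4. 1.35(1305) + 1.6(1002) + 0.7(685) = 1761.8 + 1603.2 + 479.5 = 3844.5
5. 1.4(1305) = 1827.0
6. 1.4(1305) + 1.4(844) + 0.7(714) = 1827.0 + 1181.6 + 499.8 = 3508.4
7. 1.25(1305) + 1.6(714) = 1631.3 + 1142.4 = 2773.7
The largest value is 3844.5 plf from combination 4.

Combination 4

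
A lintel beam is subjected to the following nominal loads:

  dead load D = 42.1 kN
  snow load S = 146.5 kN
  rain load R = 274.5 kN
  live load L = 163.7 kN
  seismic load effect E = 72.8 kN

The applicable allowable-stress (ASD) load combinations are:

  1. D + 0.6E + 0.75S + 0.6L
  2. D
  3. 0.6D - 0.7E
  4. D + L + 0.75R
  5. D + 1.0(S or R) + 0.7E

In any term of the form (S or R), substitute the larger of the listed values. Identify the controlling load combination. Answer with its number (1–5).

Combination 4

(S or R) → R = 274.5 kN.
1. 1.0(42.1) + 0.6(72.8) + 0.75(146.5) + 0.6(163.7) = 293.9
2. 1.0(42.1) = 42.1
3. 0.6(42.1) - 0.7(72.8) = -25.7
4. 1.0(42.1) + 1.0(163.7) + 0.75(274.5) = 411.7
5. 1.0(42.1) + 1.0(274.5) + 0.7(72.8) = 367.6
The largest value is 411.7 kN from combination 4.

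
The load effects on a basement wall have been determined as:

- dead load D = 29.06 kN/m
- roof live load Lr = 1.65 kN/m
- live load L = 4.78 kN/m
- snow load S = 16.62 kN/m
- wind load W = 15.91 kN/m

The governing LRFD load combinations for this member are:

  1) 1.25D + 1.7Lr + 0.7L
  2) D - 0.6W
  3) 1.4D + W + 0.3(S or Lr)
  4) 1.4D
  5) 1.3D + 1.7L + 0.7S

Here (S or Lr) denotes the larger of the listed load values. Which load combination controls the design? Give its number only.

(S or Lr) → S = 16.62 kN/m.
1) 1.25(29.06) + 1.7(1.65) + 0.7(4.78) = 42.48
2) 1.0(29.06) - 0.6(15.91) = 29.06 - 9.55 = 19.51
3) 1.4(29.06) + 1.0(15.91) + 0.3(16.62) = 40.68 + 15.91 + 4.99 = 61.58
4) 1.4(29.06) = 40.68
5) 1.3(29.06) + 1.7(4.78) + 0.7(16.62) = 37.78 + 8.13 + 11.63 = 57.54
The largest value is 61.58 kN/m from combination 3.

Combination 3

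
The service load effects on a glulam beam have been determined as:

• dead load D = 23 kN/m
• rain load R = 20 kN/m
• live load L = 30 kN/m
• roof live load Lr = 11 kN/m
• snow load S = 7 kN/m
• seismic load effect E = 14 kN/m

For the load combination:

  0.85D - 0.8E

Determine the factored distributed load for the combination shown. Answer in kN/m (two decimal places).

8.35 kN/m

0.85(23) - 0.8(14) = 8.35
w_u = 8.35 kN/m.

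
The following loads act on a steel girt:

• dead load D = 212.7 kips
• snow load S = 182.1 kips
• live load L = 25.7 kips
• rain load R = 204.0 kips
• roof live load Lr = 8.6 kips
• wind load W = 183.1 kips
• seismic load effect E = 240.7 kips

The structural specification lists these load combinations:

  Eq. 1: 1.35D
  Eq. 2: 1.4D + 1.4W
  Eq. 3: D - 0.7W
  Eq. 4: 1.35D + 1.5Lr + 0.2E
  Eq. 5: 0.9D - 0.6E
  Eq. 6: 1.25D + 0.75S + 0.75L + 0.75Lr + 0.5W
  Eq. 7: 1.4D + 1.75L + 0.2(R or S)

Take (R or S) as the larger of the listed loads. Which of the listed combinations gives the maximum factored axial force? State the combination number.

(R or S) → R = 204.0 kips.
Eq. 1: 1.35(212.7) = 287.1
Eq. 2: 1.4(212.7) + 1.4(183.1) = 297.8 + 256.3 = 554.1
Eq. 3: 1.0(212.7) - 0.7(183.1) = 212.7 - 128.2 = 84.5
Eq. 4: 1.35(212.7) + 1.5(8.6) + 0.2(240.7) = 348.2
Eq. 5: 0.9(212.7) - 0.6(240.7) = 191.4 - 144.4 = 47.0
Eq. 6: 1.25(212.7) + 0.75(182.1) + 0.75(25.7) + 0.75(8.6) + 0.5(183.1) = 519.7
Eq. 7: 1.4(212.7) + 1.75(25.7) + 0.2(204.0) = 297.8 + 45.0 + 40.8 = 383.6
The largest value is 554.1 kips from combination 2.

Combination 2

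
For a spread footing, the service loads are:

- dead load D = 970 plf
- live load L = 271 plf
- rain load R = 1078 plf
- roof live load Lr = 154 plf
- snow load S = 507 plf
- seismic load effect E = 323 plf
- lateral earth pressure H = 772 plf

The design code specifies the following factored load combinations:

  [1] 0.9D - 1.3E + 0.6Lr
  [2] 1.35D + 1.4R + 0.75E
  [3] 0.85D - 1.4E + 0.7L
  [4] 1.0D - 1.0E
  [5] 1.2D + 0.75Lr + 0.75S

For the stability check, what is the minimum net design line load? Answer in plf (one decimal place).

[1] 0.9(970) - 1.3(323) + 0.6(154) = 545.5
[2] 1.35(970) + 1.4(1078) + 0.75(323) = 3061.0
[3] 0.85(970) - 1.4(323) + 0.7(271) = 562.0
[4] 1.0(970) - 1.0(323) = 647.0
[5] 1.2(970) + 0.75(154) + 0.75(507) = 1659.8
Combination 1 gives the minimum: 545.5 plf.

545.5 plf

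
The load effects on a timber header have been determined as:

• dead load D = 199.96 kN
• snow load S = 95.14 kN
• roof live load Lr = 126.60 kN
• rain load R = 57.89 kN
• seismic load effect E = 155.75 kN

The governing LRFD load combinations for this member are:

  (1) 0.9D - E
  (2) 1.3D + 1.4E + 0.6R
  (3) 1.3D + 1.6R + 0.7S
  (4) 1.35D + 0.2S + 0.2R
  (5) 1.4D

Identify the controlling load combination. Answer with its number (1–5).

Combination 2

(1) 0.9(199.96) - 1.0(155.75) = 179.96 - 155.75 = 24.21
(2) 1.3(199.96) + 1.4(155.75) + 0.6(57.89) = 259.95 + 218.05 + 34.73 = 512.73
(3) 1.3(199.96) + 1.6(57.89) + 0.7(95.14) = 259.95 + 92.62 + 66.60 = 419.17
(4) 1.35(199.96) + 0.2(95.14) + 0.2(57.89) = 300.55
(5) 1.4(199.96) = 279.94
The largest value is 512.73 kN from combination 2.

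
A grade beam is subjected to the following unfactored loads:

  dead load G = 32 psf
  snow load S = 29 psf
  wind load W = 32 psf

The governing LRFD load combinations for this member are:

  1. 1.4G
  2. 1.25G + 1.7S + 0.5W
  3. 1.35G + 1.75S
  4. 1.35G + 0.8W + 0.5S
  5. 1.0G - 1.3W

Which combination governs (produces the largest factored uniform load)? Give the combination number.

1. 1.4(32) = 44.80
2. 1.25(32) + 1.7(29) + 0.5(32) = 40.00 + 49.30 + 16.00 = 105.30
3. 1.35(32) + 1.75(29) = 43.20 + 50.75 = 93.95
4. 1.35(32) + 0.8(32) + 0.5(29) = 43.20 + 25.60 + 14.50 = 83.30
5. 1.0(32) - 1.3(32) = 32.00 - 41.60 = -9.60
The largest value is 105.30 psf from combination 2.

Combination 2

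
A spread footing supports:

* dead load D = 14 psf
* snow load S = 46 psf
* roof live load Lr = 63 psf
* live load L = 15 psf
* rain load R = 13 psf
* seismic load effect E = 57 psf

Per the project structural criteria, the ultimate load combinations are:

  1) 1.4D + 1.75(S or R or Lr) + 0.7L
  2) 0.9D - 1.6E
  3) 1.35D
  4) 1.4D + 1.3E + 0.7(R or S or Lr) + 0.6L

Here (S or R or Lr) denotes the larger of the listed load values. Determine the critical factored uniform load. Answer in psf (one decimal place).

146.8 psf

(S or R or Lr) → Lr = 63 psf; (R or S or Lr) → Lr = 63 psf.
1) 1.4(14) + 1.75(63) + 0.7(15) = 19.6 + 110.3 + 10.5 = 140.4
2) 0.9(14) - 1.6(57) = 12.6 - 91.2 = -78.6
3) 1.35(14) = 18.9
4) 1.4(14) + 1.3(57) + 0.7(63) + 0.6(15) = 19.6 + 74.1 + 44.1 + 9.0 = 146.8
The controlling combination is 4, giving 146.8 psf.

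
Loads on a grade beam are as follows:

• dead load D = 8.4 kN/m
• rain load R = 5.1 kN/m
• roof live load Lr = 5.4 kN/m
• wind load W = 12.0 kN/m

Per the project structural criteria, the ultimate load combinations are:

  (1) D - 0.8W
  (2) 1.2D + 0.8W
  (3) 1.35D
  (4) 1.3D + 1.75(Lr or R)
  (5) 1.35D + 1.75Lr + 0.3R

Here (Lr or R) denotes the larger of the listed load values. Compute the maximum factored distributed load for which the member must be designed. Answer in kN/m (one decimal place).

22.3 kN/m

(Lr or R) → Lr = 5.4 kN/m.
(1) 1.0(8.4) - 0.8(12.0) = 8.4 - 9.6 = -1.2
(2) 1.2(8.4) + 0.8(12.0) = 10.1 + 9.6 = 19.7
(3) 1.35(8.4) = 11.3
(4) 1.3(8.4) + 1.75(5.4) = 10.9 + 9.5 = 20.4
(5) 1.35(8.4) + 1.75(5.4) + 0.3(5.1) = 11.3 + 9.5 + 1.5 = 22.3
The controlling combination is 5, giving 22.3 kN/m.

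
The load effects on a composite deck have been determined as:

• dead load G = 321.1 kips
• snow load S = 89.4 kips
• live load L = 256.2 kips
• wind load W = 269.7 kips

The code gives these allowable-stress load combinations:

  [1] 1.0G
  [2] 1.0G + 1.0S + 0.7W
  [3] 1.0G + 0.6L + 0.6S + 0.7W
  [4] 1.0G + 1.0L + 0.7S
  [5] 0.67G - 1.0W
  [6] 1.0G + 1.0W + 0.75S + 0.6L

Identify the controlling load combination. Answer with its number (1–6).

[1] 1.0(321.1) = 321.10
[2] 1.0(321.1) + 1.0(89.4) + 0.7(269.7) = 599.29
[3] 1.0(321.1) + 0.6(256.2) + 0.6(89.4) + 0.7(269.7) = 717.25
[4] 1.0(321.1) + 1.0(256.2) + 0.7(89.4) = 639.88
[5] 0.67(321.1) - 1.0(269.7) = -54.56
[6] 1.0(321.1) + 1.0(269.7) + 0.75(89.4) + 0.6(256.2) = 811.57
The largest value is 811.57 kips from combination 6.

Combination 6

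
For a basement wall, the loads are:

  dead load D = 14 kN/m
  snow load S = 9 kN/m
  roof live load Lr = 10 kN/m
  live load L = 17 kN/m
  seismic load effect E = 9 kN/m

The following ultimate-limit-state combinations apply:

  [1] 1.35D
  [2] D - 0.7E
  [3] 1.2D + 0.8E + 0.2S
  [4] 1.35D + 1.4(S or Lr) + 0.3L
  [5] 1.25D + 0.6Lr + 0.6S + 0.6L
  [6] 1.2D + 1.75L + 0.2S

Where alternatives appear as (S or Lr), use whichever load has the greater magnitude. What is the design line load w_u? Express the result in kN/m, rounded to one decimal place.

(S or Lr) → Lr = 10 kN/m.
[1] 1.35(14) = 18.9
[2] 1.0(14) - 0.7(9) = 7.7
[3] 1.2(14) + 0.8(9) + 0.2(9) = 25.8
[4] 1.35(14) + 1.4(10) + 0.3(17) = 38.0
[5] 1.25(14) + 0.6(10) + 0.6(9) + 0.6(17) = 39.1
[6] 1.2(14) + 1.75(17) + 0.2(9) = 48.4
Combination 6 governs: w_u = 48.4 kN/m.

48.4 kN/m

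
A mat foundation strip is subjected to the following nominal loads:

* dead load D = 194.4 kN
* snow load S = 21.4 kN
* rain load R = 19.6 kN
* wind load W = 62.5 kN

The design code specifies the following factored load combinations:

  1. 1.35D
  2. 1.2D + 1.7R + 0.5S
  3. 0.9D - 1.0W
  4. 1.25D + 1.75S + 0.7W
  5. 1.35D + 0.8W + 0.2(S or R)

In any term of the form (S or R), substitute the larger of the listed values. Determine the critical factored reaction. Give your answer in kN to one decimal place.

324.2 kN

(S or R) → S = 21.4 kN.
1. 1.35(194.4) = 262.4
2. 1.2(194.4) + 1.7(19.6) + 0.5(21.4) = 233.3 + 33.3 + 10.7 = 277.3
3. 0.9(194.4) - 1.0(62.5) = 175.0 - 62.5 = 112.5
4. 1.25(194.4) + 1.75(21.4) + 0.7(62.5) = 324.2
5. 1.35(194.4) + 0.8(62.5) + 0.2(21.4) = 262.4 + 50.0 + 4.3 = 316.7
The controlling combination is 4, giving 324.2 kN.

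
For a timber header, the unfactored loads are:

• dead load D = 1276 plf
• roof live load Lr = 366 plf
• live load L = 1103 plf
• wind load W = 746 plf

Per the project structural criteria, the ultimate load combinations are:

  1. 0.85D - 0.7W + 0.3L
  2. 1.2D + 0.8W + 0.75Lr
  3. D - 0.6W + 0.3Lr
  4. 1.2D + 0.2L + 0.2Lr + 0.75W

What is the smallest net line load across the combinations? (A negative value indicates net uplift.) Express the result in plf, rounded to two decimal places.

893.30 plf

1. 0.85(1276) - 0.7(746) + 0.3(1103) = 1084.60 - 522.20 + 330.90 = 893.30
2. 1.2(1276) + 0.8(746) + 0.75(366) = 1531.20 + 596.80 + 274.50 = 2402.50
3. 1.0(1276) - 0.6(746) + 0.3(366) = 1276.00 - 447.60 + 109.80 = 938.20
4. 1.2(1276) + 0.2(1103) + 0.2(366) + 0.75(746) = 1531.20 + 220.60 + 73.20 + 559.50 = 2384.50
Combination 1 gives the minimum: 893.30 plf.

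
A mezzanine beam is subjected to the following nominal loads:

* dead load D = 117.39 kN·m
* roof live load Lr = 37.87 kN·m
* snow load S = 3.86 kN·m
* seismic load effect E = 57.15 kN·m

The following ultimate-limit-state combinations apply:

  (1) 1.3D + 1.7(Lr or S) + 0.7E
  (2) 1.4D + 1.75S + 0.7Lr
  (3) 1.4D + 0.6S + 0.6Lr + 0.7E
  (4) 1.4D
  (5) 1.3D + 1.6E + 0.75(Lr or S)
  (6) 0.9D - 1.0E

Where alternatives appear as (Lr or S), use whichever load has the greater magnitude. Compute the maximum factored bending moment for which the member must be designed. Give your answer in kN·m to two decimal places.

(Lr or S) → Lr = 37.87 kN·m.
(1) 1.3(117.39) + 1.7(37.87) + 0.7(57.15) = 256.99
(2) 1.4(117.39) + 1.75(3.86) + 0.7(37.87) = 197.61
(3) 1.4(117.39) + 0.6(3.86) + 0.6(37.87) + 0.7(57.15) = 229.39
(4) 1.4(117.39) = 164.35
(5) 1.3(117.39) + 1.6(57.15) + 0.75(37.87) = 272.45
(6) 0.9(117.39) - 1.0(57.15) = 48.50
The controlling combination is 5, giving 272.45 kN·m.

272.45 kN·m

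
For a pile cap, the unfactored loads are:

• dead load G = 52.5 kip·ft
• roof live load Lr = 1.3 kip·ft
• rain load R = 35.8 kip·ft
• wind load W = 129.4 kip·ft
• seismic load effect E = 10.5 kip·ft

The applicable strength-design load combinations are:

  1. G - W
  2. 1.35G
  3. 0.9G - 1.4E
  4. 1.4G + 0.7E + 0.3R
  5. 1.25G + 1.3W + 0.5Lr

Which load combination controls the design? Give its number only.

Combination 5

1. 1.0(52.5) - 1.0(129.4) = 52.50 - 129.40 = -76.90
2. 1.35(52.5) = 70.88
3. 0.9(52.5) - 1.4(10.5) = 47.25 - 14.70 = 32.55
4. 1.4(52.5) + 0.7(10.5) + 0.3(35.8) = 73.50 + 7.35 + 10.74 = 91.59
5. 1.25(52.5) + 1.3(129.4) + 0.5(1.3) = 65.63 + 168.22 + 0.65 = 234.50
The largest value is 234.50 kip·ft from combination 5.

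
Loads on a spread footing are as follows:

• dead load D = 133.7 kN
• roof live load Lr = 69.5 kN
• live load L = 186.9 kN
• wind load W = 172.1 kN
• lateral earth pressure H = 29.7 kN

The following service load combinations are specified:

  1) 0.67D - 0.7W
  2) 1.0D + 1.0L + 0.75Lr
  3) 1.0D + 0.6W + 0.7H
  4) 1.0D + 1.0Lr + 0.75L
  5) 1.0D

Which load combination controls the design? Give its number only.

1) 0.67(133.7) - 0.7(172.1) = 89.6 - 120.5 = -30.9
2) 1.0(133.7) + 1.0(186.9) + 0.75(69.5) = 133.7 + 186.9 + 52.1 = 372.7
3) 1.0(133.7) + 0.6(172.1) + 0.7(29.7) = 133.7 + 103.3 + 20.8 = 257.8
4) 1.0(133.7) + 1.0(69.5) + 0.75(186.9) = 133.7 + 69.5 + 140.2 = 343.4
5) 1.0(133.7) = 133.7
The largest value is 372.7 kN from combination 2.

Combination 2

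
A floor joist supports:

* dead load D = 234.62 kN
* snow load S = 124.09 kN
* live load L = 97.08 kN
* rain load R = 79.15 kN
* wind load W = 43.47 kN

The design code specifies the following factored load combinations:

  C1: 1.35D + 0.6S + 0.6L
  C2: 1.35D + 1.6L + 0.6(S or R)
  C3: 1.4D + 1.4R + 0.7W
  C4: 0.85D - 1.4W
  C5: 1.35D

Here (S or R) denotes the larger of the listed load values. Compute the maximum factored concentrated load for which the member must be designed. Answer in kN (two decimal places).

546.52 kN

(S or R) → S = 124.09 kN.
C1: 1.35(234.62) + 0.6(124.09) + 0.6(97.08) = 449.44
C2: 1.35(234.62) + 1.6(97.08) + 0.6(124.09) = 546.52
C3: 1.4(234.62) + 1.4(79.15) + 0.7(43.47) = 469.71
C4: 0.85(234.62) - 1.4(43.47) = 138.57
C5: 1.35(234.62) = 316.74
Maximum is from combination 2.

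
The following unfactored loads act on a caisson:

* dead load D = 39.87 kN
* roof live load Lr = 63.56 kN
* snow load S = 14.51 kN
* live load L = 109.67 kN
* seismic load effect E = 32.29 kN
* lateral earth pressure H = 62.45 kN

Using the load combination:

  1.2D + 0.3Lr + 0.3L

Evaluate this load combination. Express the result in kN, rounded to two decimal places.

99.81 kN

1.2(39.87) + 0.3(63.56) + 0.3(109.67) = 99.81
P_u = 99.81 kN.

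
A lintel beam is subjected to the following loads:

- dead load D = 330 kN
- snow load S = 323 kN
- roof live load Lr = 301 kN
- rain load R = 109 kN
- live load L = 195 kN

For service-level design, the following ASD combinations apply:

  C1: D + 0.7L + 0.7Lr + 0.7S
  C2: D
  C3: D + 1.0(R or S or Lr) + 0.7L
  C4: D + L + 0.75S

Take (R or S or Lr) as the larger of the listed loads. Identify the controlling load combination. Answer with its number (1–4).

Combination 1

(R or S or Lr) → S = 323 kN.
C1: 1.0(330) + 0.7(195) + 0.7(301) + 0.7(323) = 330.0 + 136.5 + 210.7 + 226.1 = 903.3
C2: 1.0(330) = 330.0
C3: 1.0(330) + 1.0(323) + 0.7(195) = 330.0 + 323.0 + 136.5 = 789.5
C4: 1.0(330) + 1.0(195) + 0.75(323) = 330.0 + 195.0 + 242.3 = 767.3
The largest value is 903.3 kN from combination 1.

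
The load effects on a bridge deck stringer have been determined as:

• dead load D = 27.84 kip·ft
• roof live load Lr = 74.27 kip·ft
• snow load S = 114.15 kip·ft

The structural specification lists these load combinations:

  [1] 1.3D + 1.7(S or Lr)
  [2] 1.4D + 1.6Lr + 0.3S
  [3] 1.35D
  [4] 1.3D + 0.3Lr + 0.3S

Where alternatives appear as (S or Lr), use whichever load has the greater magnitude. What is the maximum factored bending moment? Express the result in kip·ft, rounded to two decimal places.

230.25 kip·ft

(S or Lr) → S = 114.15 kip·ft.
[1] 1.3(27.84) + 1.7(114.15) = 36.19 + 194.06 = 230.25
[2] 1.4(27.84) + 1.6(74.27) + 0.3(114.15) = 192.05
[3] 1.35(27.84) = 37.58
[4] 1.3(27.84) + 0.3(74.27) + 0.3(114.15) = 36.19 + 22.28 + 34.25 = 92.72
Combination 1 governs: M_u = 230.25 kip·ft.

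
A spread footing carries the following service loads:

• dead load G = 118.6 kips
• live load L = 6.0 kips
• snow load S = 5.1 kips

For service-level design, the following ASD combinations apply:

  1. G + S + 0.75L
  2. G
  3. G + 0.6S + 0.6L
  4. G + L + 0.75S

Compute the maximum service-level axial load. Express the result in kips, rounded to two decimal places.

128.43 kips

1. 1.0(118.6) + 1.0(5.1) + 0.75(6.0) = 128.20
2. 1.0(118.6) = 118.60
3. 1.0(118.6) + 0.6(5.1) + 0.6(6.0) = 125.26
4. 1.0(118.6) + 1.0(6.0) + 0.75(5.1) = 128.43
Combination 4 governs: P = 128.43 kips.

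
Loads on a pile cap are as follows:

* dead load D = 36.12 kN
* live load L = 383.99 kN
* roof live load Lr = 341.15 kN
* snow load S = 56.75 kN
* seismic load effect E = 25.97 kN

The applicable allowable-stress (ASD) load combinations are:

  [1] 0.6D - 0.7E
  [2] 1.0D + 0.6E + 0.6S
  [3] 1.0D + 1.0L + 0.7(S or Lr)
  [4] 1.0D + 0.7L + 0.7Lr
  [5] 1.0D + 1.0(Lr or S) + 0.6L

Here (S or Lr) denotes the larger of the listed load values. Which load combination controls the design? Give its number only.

(S or Lr) → Lr = 341.15 kN; (Lr or S) → Lr = 341.15 kN.
[1] 0.6(36.12) - 0.7(25.97) = 21.67 - 18.18 = 3.49
[2] 1.0(36.12) + 0.6(25.97) + 0.6(56.75) = 36.12 + 15.58 + 34.05 = 85.75
[3] 1.0(36.12) + 1.0(383.99) + 0.7(341.15) = 36.12 + 383.99 + 238.81 = 658.92
[4] 1.0(36.12) + 0.7(383.99) + 0.7(341.15) = 36.12 + 268.79 + 238.81 = 543.72
[5] 1.0(36.12) + 1.0(341.15) + 0.6(383.99) = 36.12 + 341.15 + 230.39 = 607.66
The largest value is 658.92 kN from combination 3.

Combination 3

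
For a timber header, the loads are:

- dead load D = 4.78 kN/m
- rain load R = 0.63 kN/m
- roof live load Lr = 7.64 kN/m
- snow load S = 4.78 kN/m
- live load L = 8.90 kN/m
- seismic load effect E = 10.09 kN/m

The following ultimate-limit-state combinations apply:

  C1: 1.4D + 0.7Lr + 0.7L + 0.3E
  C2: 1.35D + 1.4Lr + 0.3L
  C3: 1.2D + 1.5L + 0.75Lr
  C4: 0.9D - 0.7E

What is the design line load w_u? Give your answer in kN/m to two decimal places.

24.82 kN/m

C1: 1.4(4.78) + 0.7(7.64) + 0.7(8.90) + 0.3(10.09) = 6.69 + 5.35 + 6.23 + 3.03 = 21.30
C2: 1.35(4.78) + 1.4(7.64) + 0.3(8.90) = 6.45 + 10.70 + 2.67 = 19.82
C3: 1.2(4.78) + 1.5(8.90) + 0.75(7.64) = 5.74 + 13.35 + 5.73 = 24.82
C4: 0.9(4.78) - 0.7(10.09) = 4.30 - 7.06 = -2.76
The controlling combination is 3, giving 24.82 kN/m.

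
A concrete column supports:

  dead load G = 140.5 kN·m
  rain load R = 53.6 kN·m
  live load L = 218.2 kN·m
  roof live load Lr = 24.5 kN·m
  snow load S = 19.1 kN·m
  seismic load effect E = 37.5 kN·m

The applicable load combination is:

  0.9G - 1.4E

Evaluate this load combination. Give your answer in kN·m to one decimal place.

74.0 kN·m

0.9(140.5) - 1.4(37.5) = 126.5 - 52.5 = 74.0
M_u = 74.0 kN·m.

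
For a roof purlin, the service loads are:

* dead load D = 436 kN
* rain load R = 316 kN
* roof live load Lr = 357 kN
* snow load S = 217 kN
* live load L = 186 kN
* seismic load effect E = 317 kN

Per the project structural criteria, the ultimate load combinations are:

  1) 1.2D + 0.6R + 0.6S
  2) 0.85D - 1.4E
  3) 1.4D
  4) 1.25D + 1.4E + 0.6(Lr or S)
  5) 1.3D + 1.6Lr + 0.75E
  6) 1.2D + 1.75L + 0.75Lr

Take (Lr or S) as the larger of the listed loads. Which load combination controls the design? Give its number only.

Combination 5

(Lr or S) → Lr = 357 kN.
1) 1.2(436) + 0.6(316) + 0.6(217) = 523.20 + 189.60 + 130.20 = 843.00
2) 0.85(436) - 1.4(317) = 370.60 - 443.80 = -73.20
3) 1.4(436) = 610.40
4) 1.25(436) + 1.4(317) + 0.6(357) = 545.00 + 443.80 + 214.20 = 1203.00
5) 1.3(436) + 1.6(357) + 0.75(317) = 566.80 + 571.20 + 237.75 = 1375.75
6) 1.2(436) + 1.75(186) + 0.75(357) = 523.20 + 325.50 + 267.75 = 1116.45
The largest value is 1375.75 kN from combination 5.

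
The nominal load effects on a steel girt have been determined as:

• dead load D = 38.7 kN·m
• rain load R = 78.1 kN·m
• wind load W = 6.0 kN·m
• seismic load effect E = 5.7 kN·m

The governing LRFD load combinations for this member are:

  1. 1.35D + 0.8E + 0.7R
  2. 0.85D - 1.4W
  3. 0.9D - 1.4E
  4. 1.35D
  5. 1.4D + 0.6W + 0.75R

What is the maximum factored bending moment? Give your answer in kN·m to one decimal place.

1. 1.35(38.7) + 0.8(5.7) + 0.7(78.1) = 52.2 + 4.6 + 54.7 = 111.5
2. 0.85(38.7) - 1.4(6.0) = 32.9 - 8.4 = 24.5
3. 0.9(38.7) - 1.4(5.7) = 26.9
4. 1.35(38.7) = 52.2
5. 1.4(38.7) + 0.6(6.0) + 0.75(78.1) = 54.2 + 3.6 + 58.6 = 116.4
The controlling combination is 5, giving 116.4 kN·m.

116.4 kN·m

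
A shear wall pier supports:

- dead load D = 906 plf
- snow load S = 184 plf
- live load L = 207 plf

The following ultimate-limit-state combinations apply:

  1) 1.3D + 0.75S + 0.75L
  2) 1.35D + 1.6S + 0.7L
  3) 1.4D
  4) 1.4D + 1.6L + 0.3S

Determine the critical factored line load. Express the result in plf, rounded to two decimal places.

1) 1.3(906) + 0.75(184) + 0.75(207) = 1177.80 + 138.00 + 155.25 = 1471.05
2) 1.35(906) + 1.6(184) + 0.7(207) = 1223.10 + 294.40 + 144.90 = 1662.40
3) 1.4(906) = 1268.40
4) 1.4(906) + 1.6(207) + 0.3(184) = 1268.40 + 331.20 + 55.20 = 1654.80
Maximum is from combination 2.

1662.40 plf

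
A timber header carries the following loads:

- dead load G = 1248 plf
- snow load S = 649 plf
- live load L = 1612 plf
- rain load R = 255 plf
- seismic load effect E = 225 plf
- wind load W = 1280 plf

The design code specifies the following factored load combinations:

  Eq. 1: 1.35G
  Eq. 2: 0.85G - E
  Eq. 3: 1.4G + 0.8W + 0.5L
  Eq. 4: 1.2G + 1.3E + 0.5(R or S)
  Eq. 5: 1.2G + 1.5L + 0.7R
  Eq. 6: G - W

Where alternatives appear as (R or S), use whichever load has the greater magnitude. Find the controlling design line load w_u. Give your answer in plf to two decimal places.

4094.10 plf

(R or S) → S = 649 plf.
Eq. 1: 1.35(1248) = 1684.80
Eq. 2: 0.85(1248) - 1.0(225) = 835.80
Eq. 3: 1.4(1248) + 0.8(1280) + 0.5(1612) = 3577.20
Eq. 4: 1.2(1248) + 1.3(225) + 0.5(649) = 2114.60
Eq. 5: 1.2(1248) + 1.5(1612) + 0.7(255) = 4094.10
Eq. 6: 1.0(1248) - 1.0(1280) = -32.00
Maximum is from combination 5.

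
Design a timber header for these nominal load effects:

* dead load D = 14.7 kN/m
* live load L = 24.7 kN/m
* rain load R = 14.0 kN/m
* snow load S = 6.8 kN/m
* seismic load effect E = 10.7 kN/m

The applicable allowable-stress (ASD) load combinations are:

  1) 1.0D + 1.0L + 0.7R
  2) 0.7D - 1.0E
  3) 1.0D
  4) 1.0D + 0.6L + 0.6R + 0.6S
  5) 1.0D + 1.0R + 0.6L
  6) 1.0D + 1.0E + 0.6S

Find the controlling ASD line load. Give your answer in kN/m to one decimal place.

1) 1.0(14.7) + 1.0(24.7) + 0.7(14.0) = 14.7 + 24.7 + 9.8 = 49.2
2) 0.7(14.7) - 1.0(10.7) = 10.3 - 10.7 = -0.4
3) 1.0(14.7) = 14.7
4) 1.0(14.7) + 0.6(24.7) + 0.6(14.0) + 0.6(6.8) = 14.7 + 14.8 + 8.4 + 4.1 = 42.0
5) 1.0(14.7) + 1.0(14.0) + 0.6(24.7) = 14.7 + 14.0 + 14.8 = 43.5
6) 1.0(14.7) + 1.0(10.7) + 0.6(6.8) = 14.7 + 10.7 + 4.1 = 29.5
Maximum is from combination 1.

49.2 kN/m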